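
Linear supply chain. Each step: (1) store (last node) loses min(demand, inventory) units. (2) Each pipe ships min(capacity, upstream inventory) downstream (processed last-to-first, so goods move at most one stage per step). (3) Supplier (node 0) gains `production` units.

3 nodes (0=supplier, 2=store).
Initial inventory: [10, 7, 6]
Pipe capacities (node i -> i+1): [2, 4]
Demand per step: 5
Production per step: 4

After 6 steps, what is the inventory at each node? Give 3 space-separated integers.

Step 1: demand=5,sold=5 ship[1->2]=4 ship[0->1]=2 prod=4 -> inv=[12 5 5]
Step 2: demand=5,sold=5 ship[1->2]=4 ship[0->1]=2 prod=4 -> inv=[14 3 4]
Step 3: demand=5,sold=4 ship[1->2]=3 ship[0->1]=2 prod=4 -> inv=[16 2 3]
Step 4: demand=5,sold=3 ship[1->2]=2 ship[0->1]=2 prod=4 -> inv=[18 2 2]
Step 5: demand=5,sold=2 ship[1->2]=2 ship[0->1]=2 prod=4 -> inv=[20 2 2]
Step 6: demand=5,sold=2 ship[1->2]=2 ship[0->1]=2 prod=4 -> inv=[22 2 2]

22 2 2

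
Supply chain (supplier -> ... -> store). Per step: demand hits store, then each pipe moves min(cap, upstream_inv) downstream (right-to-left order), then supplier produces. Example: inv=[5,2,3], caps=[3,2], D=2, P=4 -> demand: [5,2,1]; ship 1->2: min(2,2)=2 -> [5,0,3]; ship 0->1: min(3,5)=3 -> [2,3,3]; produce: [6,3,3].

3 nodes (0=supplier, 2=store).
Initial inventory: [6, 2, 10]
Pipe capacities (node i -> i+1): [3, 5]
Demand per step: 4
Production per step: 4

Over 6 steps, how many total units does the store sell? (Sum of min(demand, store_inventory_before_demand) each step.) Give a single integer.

Step 1: sold=4 (running total=4) -> [7 3 8]
Step 2: sold=4 (running total=8) -> [8 3 7]
Step 3: sold=4 (running total=12) -> [9 3 6]
Step 4: sold=4 (running total=16) -> [10 3 5]
Step 5: sold=4 (running total=20) -> [11 3 4]
Step 6: sold=4 (running total=24) -> [12 3 3]

Answer: 24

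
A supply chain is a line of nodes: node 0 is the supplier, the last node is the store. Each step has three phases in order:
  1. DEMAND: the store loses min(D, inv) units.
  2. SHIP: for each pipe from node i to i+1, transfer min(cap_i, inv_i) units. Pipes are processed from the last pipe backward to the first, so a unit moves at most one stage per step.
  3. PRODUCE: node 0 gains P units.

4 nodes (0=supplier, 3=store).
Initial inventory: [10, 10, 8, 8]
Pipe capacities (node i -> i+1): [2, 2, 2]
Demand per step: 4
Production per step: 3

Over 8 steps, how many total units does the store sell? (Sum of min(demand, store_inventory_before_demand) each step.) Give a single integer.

Step 1: sold=4 (running total=4) -> [11 10 8 6]
Step 2: sold=4 (running total=8) -> [12 10 8 4]
Step 3: sold=4 (running total=12) -> [13 10 8 2]
Step 4: sold=2 (running total=14) -> [14 10 8 2]
Step 5: sold=2 (running total=16) -> [15 10 8 2]
Step 6: sold=2 (running total=18) -> [16 10 8 2]
Step 7: sold=2 (running total=20) -> [17 10 8 2]
Step 8: sold=2 (running total=22) -> [18 10 8 2]

Answer: 22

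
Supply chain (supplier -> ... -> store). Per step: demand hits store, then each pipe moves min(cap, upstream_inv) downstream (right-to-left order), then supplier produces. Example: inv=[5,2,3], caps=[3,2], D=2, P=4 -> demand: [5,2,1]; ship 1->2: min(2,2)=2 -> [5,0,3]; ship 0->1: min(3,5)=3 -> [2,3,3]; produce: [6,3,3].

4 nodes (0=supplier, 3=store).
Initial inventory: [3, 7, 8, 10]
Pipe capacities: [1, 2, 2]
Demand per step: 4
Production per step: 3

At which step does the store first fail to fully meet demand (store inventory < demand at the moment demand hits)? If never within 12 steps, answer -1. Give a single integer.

Step 1: demand=4,sold=4 ship[2->3]=2 ship[1->2]=2 ship[0->1]=1 prod=3 -> [5 6 8 8]
Step 2: demand=4,sold=4 ship[2->3]=2 ship[1->2]=2 ship[0->1]=1 prod=3 -> [7 5 8 6]
Step 3: demand=4,sold=4 ship[2->3]=2 ship[1->2]=2 ship[0->1]=1 prod=3 -> [9 4 8 4]
Step 4: demand=4,sold=4 ship[2->3]=2 ship[1->2]=2 ship[0->1]=1 prod=3 -> [11 3 8 2]
Step 5: demand=4,sold=2 ship[2->3]=2 ship[1->2]=2 ship[0->1]=1 prod=3 -> [13 2 8 2]
Step 6: demand=4,sold=2 ship[2->3]=2 ship[1->2]=2 ship[0->1]=1 prod=3 -> [15 1 8 2]
Step 7: demand=4,sold=2 ship[2->3]=2 ship[1->2]=1 ship[0->1]=1 prod=3 -> [17 1 7 2]
Step 8: demand=4,sold=2 ship[2->3]=2 ship[1->2]=1 ship[0->1]=1 prod=3 -> [19 1 6 2]
Step 9: demand=4,sold=2 ship[2->3]=2 ship[1->2]=1 ship[0->1]=1 prod=3 -> [21 1 5 2]
Step 10: demand=4,sold=2 ship[2->3]=2 ship[1->2]=1 ship[0->1]=1 prod=3 -> [23 1 4 2]
Step 11: demand=4,sold=2 ship[2->3]=2 ship[1->2]=1 ship[0->1]=1 prod=3 -> [25 1 3 2]
Step 12: demand=4,sold=2 ship[2->3]=2 ship[1->2]=1 ship[0->1]=1 prod=3 -> [27 1 2 2]
First stockout at step 5

5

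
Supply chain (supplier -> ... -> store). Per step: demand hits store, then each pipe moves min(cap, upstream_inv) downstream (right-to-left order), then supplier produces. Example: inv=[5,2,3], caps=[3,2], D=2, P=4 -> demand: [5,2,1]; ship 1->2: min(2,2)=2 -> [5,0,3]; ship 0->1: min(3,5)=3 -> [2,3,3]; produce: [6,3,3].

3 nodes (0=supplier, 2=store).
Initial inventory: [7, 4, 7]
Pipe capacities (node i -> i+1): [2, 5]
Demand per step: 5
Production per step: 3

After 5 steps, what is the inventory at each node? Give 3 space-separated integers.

Step 1: demand=5,sold=5 ship[1->2]=4 ship[0->1]=2 prod=3 -> inv=[8 2 6]
Step 2: demand=5,sold=5 ship[1->2]=2 ship[0->1]=2 prod=3 -> inv=[9 2 3]
Step 3: demand=5,sold=3 ship[1->2]=2 ship[0->1]=2 prod=3 -> inv=[10 2 2]
Step 4: demand=5,sold=2 ship[1->2]=2 ship[0->1]=2 prod=3 -> inv=[11 2 2]
Step 5: demand=5,sold=2 ship[1->2]=2 ship[0->1]=2 prod=3 -> inv=[12 2 2]

12 2 2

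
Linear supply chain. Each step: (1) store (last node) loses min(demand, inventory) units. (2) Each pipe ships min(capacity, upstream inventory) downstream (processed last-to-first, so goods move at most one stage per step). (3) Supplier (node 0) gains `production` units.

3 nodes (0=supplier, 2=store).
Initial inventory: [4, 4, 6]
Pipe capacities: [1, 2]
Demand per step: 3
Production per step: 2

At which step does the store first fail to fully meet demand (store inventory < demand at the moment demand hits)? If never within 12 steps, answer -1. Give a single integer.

Step 1: demand=3,sold=3 ship[1->2]=2 ship[0->1]=1 prod=2 -> [5 3 5]
Step 2: demand=3,sold=3 ship[1->2]=2 ship[0->1]=1 prod=2 -> [6 2 4]
Step 3: demand=3,sold=3 ship[1->2]=2 ship[0->1]=1 prod=2 -> [7 1 3]
Step 4: demand=3,sold=3 ship[1->2]=1 ship[0->1]=1 prod=2 -> [8 1 1]
Step 5: demand=3,sold=1 ship[1->2]=1 ship[0->1]=1 prod=2 -> [9 1 1]
Step 6: demand=3,sold=1 ship[1->2]=1 ship[0->1]=1 prod=2 -> [10 1 1]
Step 7: demand=3,sold=1 ship[1->2]=1 ship[0->1]=1 prod=2 -> [11 1 1]
Step 8: demand=3,sold=1 ship[1->2]=1 ship[0->1]=1 prod=2 -> [12 1 1]
Step 9: demand=3,sold=1 ship[1->2]=1 ship[0->1]=1 prod=2 -> [13 1 1]
Step 10: demand=3,sold=1 ship[1->2]=1 ship[0->1]=1 prod=2 -> [14 1 1]
Step 11: demand=3,sold=1 ship[1->2]=1 ship[0->1]=1 prod=2 -> [15 1 1]
Step 12: demand=3,sold=1 ship[1->2]=1 ship[0->1]=1 prod=2 -> [16 1 1]
First stockout at step 5

5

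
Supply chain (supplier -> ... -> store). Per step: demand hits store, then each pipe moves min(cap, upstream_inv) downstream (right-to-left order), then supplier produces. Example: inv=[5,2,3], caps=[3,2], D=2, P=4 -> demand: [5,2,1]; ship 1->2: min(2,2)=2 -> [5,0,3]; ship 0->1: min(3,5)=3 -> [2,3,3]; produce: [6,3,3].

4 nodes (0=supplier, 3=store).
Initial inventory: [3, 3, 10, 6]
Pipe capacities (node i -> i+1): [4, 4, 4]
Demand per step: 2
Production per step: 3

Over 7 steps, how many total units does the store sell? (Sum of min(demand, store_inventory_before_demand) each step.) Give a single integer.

Step 1: sold=2 (running total=2) -> [3 3 9 8]
Step 2: sold=2 (running total=4) -> [3 3 8 10]
Step 3: sold=2 (running total=6) -> [3 3 7 12]
Step 4: sold=2 (running total=8) -> [3 3 6 14]
Step 5: sold=2 (running total=10) -> [3 3 5 16]
Step 6: sold=2 (running total=12) -> [3 3 4 18]
Step 7: sold=2 (running total=14) -> [3 3 3 20]

Answer: 14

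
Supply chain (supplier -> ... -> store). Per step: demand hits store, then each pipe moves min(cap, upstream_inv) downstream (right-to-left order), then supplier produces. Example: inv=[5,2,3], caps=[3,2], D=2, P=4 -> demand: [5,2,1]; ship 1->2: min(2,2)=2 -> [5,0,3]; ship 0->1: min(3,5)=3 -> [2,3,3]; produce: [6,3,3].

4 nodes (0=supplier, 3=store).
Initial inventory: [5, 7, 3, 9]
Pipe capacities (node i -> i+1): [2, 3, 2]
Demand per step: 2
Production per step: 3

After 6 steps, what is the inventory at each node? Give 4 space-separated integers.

Step 1: demand=2,sold=2 ship[2->3]=2 ship[1->2]=3 ship[0->1]=2 prod=3 -> inv=[6 6 4 9]
Step 2: demand=2,sold=2 ship[2->3]=2 ship[1->2]=3 ship[0->1]=2 prod=3 -> inv=[7 5 5 9]
Step 3: demand=2,sold=2 ship[2->3]=2 ship[1->2]=3 ship[0->1]=2 prod=3 -> inv=[8 4 6 9]
Step 4: demand=2,sold=2 ship[2->3]=2 ship[1->2]=3 ship[0->1]=2 prod=3 -> inv=[9 3 7 9]
Step 5: demand=2,sold=2 ship[2->3]=2 ship[1->2]=3 ship[0->1]=2 prod=3 -> inv=[10 2 8 9]
Step 6: demand=2,sold=2 ship[2->3]=2 ship[1->2]=2 ship[0->1]=2 prod=3 -> inv=[11 2 8 9]

11 2 8 9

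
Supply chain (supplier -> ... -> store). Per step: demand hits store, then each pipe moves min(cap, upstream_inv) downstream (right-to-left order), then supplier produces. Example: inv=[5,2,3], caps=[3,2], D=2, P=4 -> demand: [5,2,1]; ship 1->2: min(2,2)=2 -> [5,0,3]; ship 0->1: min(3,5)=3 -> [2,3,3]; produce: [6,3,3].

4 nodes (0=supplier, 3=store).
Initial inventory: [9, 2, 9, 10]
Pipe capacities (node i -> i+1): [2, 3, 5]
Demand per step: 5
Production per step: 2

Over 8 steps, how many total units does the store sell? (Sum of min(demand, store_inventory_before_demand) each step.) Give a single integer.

Answer: 31

Derivation:
Step 1: sold=5 (running total=5) -> [9 2 6 10]
Step 2: sold=5 (running total=10) -> [9 2 3 10]
Step 3: sold=5 (running total=15) -> [9 2 2 8]
Step 4: sold=5 (running total=20) -> [9 2 2 5]
Step 5: sold=5 (running total=25) -> [9 2 2 2]
Step 6: sold=2 (running total=27) -> [9 2 2 2]
Step 7: sold=2 (running total=29) -> [9 2 2 2]
Step 8: sold=2 (running total=31) -> [9 2 2 2]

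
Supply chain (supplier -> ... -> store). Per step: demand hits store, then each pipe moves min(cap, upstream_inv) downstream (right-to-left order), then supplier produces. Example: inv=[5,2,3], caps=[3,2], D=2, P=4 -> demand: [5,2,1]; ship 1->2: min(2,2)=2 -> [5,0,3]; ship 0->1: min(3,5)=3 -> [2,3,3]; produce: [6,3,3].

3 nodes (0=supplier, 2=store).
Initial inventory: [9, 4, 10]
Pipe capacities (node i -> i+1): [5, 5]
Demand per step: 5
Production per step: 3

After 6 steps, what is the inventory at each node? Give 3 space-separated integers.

Step 1: demand=5,sold=5 ship[1->2]=4 ship[0->1]=5 prod=3 -> inv=[7 5 9]
Step 2: demand=5,sold=5 ship[1->2]=5 ship[0->1]=5 prod=3 -> inv=[5 5 9]
Step 3: demand=5,sold=5 ship[1->2]=5 ship[0->1]=5 prod=3 -> inv=[3 5 9]
Step 4: demand=5,sold=5 ship[1->2]=5 ship[0->1]=3 prod=3 -> inv=[3 3 9]
Step 5: demand=5,sold=5 ship[1->2]=3 ship[0->1]=3 prod=3 -> inv=[3 3 7]
Step 6: demand=5,sold=5 ship[1->2]=3 ship[0->1]=3 prod=3 -> inv=[3 3 5]

3 3 5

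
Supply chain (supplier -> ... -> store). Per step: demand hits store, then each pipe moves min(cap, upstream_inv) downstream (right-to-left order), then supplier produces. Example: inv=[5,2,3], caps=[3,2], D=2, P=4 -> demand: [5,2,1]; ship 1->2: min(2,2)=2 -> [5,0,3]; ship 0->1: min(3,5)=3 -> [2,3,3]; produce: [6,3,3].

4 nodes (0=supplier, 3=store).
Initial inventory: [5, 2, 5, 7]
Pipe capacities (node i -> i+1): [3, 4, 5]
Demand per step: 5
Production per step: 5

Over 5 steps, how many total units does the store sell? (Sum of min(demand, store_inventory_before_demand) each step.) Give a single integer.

Step 1: sold=5 (running total=5) -> [7 3 2 7]
Step 2: sold=5 (running total=10) -> [9 3 3 4]
Step 3: sold=4 (running total=14) -> [11 3 3 3]
Step 4: sold=3 (running total=17) -> [13 3 3 3]
Step 5: sold=3 (running total=20) -> [15 3 3 3]

Answer: 20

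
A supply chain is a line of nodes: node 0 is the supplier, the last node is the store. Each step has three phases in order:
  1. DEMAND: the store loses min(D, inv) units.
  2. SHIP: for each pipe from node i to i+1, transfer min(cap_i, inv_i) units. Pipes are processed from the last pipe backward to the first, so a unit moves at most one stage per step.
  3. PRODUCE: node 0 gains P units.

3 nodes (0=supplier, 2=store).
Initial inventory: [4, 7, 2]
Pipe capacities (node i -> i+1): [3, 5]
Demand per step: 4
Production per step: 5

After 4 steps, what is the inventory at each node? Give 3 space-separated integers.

Step 1: demand=4,sold=2 ship[1->2]=5 ship[0->1]=3 prod=5 -> inv=[6 5 5]
Step 2: demand=4,sold=4 ship[1->2]=5 ship[0->1]=3 prod=5 -> inv=[8 3 6]
Step 3: demand=4,sold=4 ship[1->2]=3 ship[0->1]=3 prod=5 -> inv=[10 3 5]
Step 4: demand=4,sold=4 ship[1->2]=3 ship[0->1]=3 prod=5 -> inv=[12 3 4]

12 3 4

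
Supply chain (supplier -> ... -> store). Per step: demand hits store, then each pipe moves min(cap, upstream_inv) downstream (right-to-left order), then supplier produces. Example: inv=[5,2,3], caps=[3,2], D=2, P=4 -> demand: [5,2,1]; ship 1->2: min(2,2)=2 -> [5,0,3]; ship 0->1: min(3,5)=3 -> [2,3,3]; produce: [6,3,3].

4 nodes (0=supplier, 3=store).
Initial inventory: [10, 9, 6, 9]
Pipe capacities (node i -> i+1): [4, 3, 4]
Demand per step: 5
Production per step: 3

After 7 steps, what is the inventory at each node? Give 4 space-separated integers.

Step 1: demand=5,sold=5 ship[2->3]=4 ship[1->2]=3 ship[0->1]=4 prod=3 -> inv=[9 10 5 8]
Step 2: demand=5,sold=5 ship[2->3]=4 ship[1->2]=3 ship[0->1]=4 prod=3 -> inv=[8 11 4 7]
Step 3: demand=5,sold=5 ship[2->3]=4 ship[1->2]=3 ship[0->1]=4 prod=3 -> inv=[7 12 3 6]
Step 4: demand=5,sold=5 ship[2->3]=3 ship[1->2]=3 ship[0->1]=4 prod=3 -> inv=[6 13 3 4]
Step 5: demand=5,sold=4 ship[2->3]=3 ship[1->2]=3 ship[0->1]=4 prod=3 -> inv=[5 14 3 3]
Step 6: demand=5,sold=3 ship[2->3]=3 ship[1->2]=3 ship[0->1]=4 prod=3 -> inv=[4 15 3 3]
Step 7: demand=5,sold=3 ship[2->3]=3 ship[1->2]=3 ship[0->1]=4 prod=3 -> inv=[3 16 3 3]

3 16 3 3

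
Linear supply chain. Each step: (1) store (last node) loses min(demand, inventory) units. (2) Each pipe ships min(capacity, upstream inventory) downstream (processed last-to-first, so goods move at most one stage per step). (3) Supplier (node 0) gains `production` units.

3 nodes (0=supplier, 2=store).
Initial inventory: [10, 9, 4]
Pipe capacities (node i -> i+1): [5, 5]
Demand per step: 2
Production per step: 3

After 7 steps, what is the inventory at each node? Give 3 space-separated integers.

Step 1: demand=2,sold=2 ship[1->2]=5 ship[0->1]=5 prod=3 -> inv=[8 9 7]
Step 2: demand=2,sold=2 ship[1->2]=5 ship[0->1]=5 prod=3 -> inv=[6 9 10]
Step 3: demand=2,sold=2 ship[1->2]=5 ship[0->1]=5 prod=3 -> inv=[4 9 13]
Step 4: demand=2,sold=2 ship[1->2]=5 ship[0->1]=4 prod=3 -> inv=[3 8 16]
Step 5: demand=2,sold=2 ship[1->2]=5 ship[0->1]=3 prod=3 -> inv=[3 6 19]
Step 6: demand=2,sold=2 ship[1->2]=5 ship[0->1]=3 prod=3 -> inv=[3 4 22]
Step 7: demand=2,sold=2 ship[1->2]=4 ship[0->1]=3 prod=3 -> inv=[3 3 24]

3 3 24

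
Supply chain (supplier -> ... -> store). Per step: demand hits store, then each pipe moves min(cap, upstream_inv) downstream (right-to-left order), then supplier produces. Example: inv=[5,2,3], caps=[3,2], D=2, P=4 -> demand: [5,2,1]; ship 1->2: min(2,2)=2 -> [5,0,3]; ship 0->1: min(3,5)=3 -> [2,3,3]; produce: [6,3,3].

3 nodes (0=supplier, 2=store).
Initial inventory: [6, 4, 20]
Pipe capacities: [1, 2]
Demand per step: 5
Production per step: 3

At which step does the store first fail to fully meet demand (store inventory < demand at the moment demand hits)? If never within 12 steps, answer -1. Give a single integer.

Step 1: demand=5,sold=5 ship[1->2]=2 ship[0->1]=1 prod=3 -> [8 3 17]
Step 2: demand=5,sold=5 ship[1->2]=2 ship[0->1]=1 prod=3 -> [10 2 14]
Step 3: demand=5,sold=5 ship[1->2]=2 ship[0->1]=1 prod=3 -> [12 1 11]
Step 4: demand=5,sold=5 ship[1->2]=1 ship[0->1]=1 prod=3 -> [14 1 7]
Step 5: demand=5,sold=5 ship[1->2]=1 ship[0->1]=1 prod=3 -> [16 1 3]
Step 6: demand=5,sold=3 ship[1->2]=1 ship[0->1]=1 prod=3 -> [18 1 1]
Step 7: demand=5,sold=1 ship[1->2]=1 ship[0->1]=1 prod=3 -> [20 1 1]
Step 8: demand=5,sold=1 ship[1->2]=1 ship[0->1]=1 prod=3 -> [22 1 1]
Step 9: demand=5,sold=1 ship[1->2]=1 ship[0->1]=1 prod=3 -> [24 1 1]
Step 10: demand=5,sold=1 ship[1->2]=1 ship[0->1]=1 prod=3 -> [26 1 1]
Step 11: demand=5,sold=1 ship[1->2]=1 ship[0->1]=1 prod=3 -> [28 1 1]
Step 12: demand=5,sold=1 ship[1->2]=1 ship[0->1]=1 prod=3 -> [30 1 1]
First stockout at step 6

6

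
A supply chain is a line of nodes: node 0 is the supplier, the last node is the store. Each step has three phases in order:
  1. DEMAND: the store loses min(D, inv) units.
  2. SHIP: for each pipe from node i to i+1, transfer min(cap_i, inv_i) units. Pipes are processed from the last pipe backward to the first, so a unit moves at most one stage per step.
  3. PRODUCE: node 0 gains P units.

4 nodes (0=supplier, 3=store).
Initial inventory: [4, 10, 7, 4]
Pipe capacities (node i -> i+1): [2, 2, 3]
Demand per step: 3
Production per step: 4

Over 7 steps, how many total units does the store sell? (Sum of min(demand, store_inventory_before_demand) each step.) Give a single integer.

Answer: 21

Derivation:
Step 1: sold=3 (running total=3) -> [6 10 6 4]
Step 2: sold=3 (running total=6) -> [8 10 5 4]
Step 3: sold=3 (running total=9) -> [10 10 4 4]
Step 4: sold=3 (running total=12) -> [12 10 3 4]
Step 5: sold=3 (running total=15) -> [14 10 2 4]
Step 6: sold=3 (running total=18) -> [16 10 2 3]
Step 7: sold=3 (running total=21) -> [18 10 2 2]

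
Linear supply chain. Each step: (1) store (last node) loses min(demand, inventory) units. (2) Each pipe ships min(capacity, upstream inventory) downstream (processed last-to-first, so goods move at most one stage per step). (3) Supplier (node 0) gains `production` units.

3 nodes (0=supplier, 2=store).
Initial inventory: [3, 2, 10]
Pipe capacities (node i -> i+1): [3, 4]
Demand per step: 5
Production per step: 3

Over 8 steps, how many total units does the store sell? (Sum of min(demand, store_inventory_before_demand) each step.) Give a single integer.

Answer: 30

Derivation:
Step 1: sold=5 (running total=5) -> [3 3 7]
Step 2: sold=5 (running total=10) -> [3 3 5]
Step 3: sold=5 (running total=15) -> [3 3 3]
Step 4: sold=3 (running total=18) -> [3 3 3]
Step 5: sold=3 (running total=21) -> [3 3 3]
Step 6: sold=3 (running total=24) -> [3 3 3]
Step 7: sold=3 (running total=27) -> [3 3 3]
Step 8: sold=3 (running total=30) -> [3 3 3]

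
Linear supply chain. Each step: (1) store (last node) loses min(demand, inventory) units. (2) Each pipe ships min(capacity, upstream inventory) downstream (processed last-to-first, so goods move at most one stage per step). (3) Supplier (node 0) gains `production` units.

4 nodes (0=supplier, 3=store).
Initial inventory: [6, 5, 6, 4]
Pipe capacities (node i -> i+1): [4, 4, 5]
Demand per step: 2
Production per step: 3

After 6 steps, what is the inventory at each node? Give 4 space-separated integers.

Step 1: demand=2,sold=2 ship[2->3]=5 ship[1->2]=4 ship[0->1]=4 prod=3 -> inv=[5 5 5 7]
Step 2: demand=2,sold=2 ship[2->3]=5 ship[1->2]=4 ship[0->1]=4 prod=3 -> inv=[4 5 4 10]
Step 3: demand=2,sold=2 ship[2->3]=4 ship[1->2]=4 ship[0->1]=4 prod=3 -> inv=[3 5 4 12]
Step 4: demand=2,sold=2 ship[2->3]=4 ship[1->2]=4 ship[0->1]=3 prod=3 -> inv=[3 4 4 14]
Step 5: demand=2,sold=2 ship[2->3]=4 ship[1->2]=4 ship[0->1]=3 prod=3 -> inv=[3 3 4 16]
Step 6: demand=2,sold=2 ship[2->3]=4 ship[1->2]=3 ship[0->1]=3 prod=3 -> inv=[3 3 3 18]

3 3 3 18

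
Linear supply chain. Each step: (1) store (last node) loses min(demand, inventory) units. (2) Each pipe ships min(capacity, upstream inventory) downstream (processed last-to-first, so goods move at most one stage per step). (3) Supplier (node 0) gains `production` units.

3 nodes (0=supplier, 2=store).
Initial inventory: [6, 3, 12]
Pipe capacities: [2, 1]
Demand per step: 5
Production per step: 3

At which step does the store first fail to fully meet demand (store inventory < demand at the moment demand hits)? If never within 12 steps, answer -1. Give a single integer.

Step 1: demand=5,sold=5 ship[1->2]=1 ship[0->1]=2 prod=3 -> [7 4 8]
Step 2: demand=5,sold=5 ship[1->2]=1 ship[0->1]=2 prod=3 -> [8 5 4]
Step 3: demand=5,sold=4 ship[1->2]=1 ship[0->1]=2 prod=3 -> [9 6 1]
Step 4: demand=5,sold=1 ship[1->2]=1 ship[0->1]=2 prod=3 -> [10 7 1]
Step 5: demand=5,sold=1 ship[1->2]=1 ship[0->1]=2 prod=3 -> [11 8 1]
Step 6: demand=5,sold=1 ship[1->2]=1 ship[0->1]=2 prod=3 -> [12 9 1]
Step 7: demand=5,sold=1 ship[1->2]=1 ship[0->1]=2 prod=3 -> [13 10 1]
Step 8: demand=5,sold=1 ship[1->2]=1 ship[0->1]=2 prod=3 -> [14 11 1]
Step 9: demand=5,sold=1 ship[1->2]=1 ship[0->1]=2 prod=3 -> [15 12 1]
Step 10: demand=5,sold=1 ship[1->2]=1 ship[0->1]=2 prod=3 -> [16 13 1]
Step 11: demand=5,sold=1 ship[1->2]=1 ship[0->1]=2 prod=3 -> [17 14 1]
Step 12: demand=5,sold=1 ship[1->2]=1 ship[0->1]=2 prod=3 -> [18 15 1]
First stockout at step 3

3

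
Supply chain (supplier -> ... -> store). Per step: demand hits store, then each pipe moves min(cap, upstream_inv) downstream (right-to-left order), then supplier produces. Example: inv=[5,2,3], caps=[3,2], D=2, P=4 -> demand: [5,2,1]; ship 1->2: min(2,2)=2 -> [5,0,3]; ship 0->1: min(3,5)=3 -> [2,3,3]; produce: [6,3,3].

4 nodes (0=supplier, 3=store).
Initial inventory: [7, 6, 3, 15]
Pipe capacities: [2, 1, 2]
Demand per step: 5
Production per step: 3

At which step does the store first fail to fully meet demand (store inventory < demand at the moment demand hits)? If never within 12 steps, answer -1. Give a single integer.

Step 1: demand=5,sold=5 ship[2->3]=2 ship[1->2]=1 ship[0->1]=2 prod=3 -> [8 7 2 12]
Step 2: demand=5,sold=5 ship[2->3]=2 ship[1->2]=1 ship[0->1]=2 prod=3 -> [9 8 1 9]
Step 3: demand=5,sold=5 ship[2->3]=1 ship[1->2]=1 ship[0->1]=2 prod=3 -> [10 9 1 5]
Step 4: demand=5,sold=5 ship[2->3]=1 ship[1->2]=1 ship[0->1]=2 prod=3 -> [11 10 1 1]
Step 5: demand=5,sold=1 ship[2->3]=1 ship[1->2]=1 ship[0->1]=2 prod=3 -> [12 11 1 1]
Step 6: demand=5,sold=1 ship[2->3]=1 ship[1->2]=1 ship[0->1]=2 prod=3 -> [13 12 1 1]
Step 7: demand=5,sold=1 ship[2->3]=1 ship[1->2]=1 ship[0->1]=2 prod=3 -> [14 13 1 1]
Step 8: demand=5,sold=1 ship[2->3]=1 ship[1->2]=1 ship[0->1]=2 prod=3 -> [15 14 1 1]
Step 9: demand=5,sold=1 ship[2->3]=1 ship[1->2]=1 ship[0->1]=2 prod=3 -> [16 15 1 1]
Step 10: demand=5,sold=1 ship[2->3]=1 ship[1->2]=1 ship[0->1]=2 prod=3 -> [17 16 1 1]
Step 11: demand=5,sold=1 ship[2->3]=1 ship[1->2]=1 ship[0->1]=2 prod=3 -> [18 17 1 1]
Step 12: demand=5,sold=1 ship[2->3]=1 ship[1->2]=1 ship[0->1]=2 prod=3 -> [19 18 1 1]
First stockout at step 5

5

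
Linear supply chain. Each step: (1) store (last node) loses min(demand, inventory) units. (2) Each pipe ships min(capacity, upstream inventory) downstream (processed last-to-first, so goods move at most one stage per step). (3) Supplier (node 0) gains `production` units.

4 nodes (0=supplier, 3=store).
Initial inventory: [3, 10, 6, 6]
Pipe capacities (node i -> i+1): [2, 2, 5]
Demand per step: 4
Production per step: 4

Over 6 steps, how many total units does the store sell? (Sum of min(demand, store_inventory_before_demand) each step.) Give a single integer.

Answer: 20

Derivation:
Step 1: sold=4 (running total=4) -> [5 10 3 7]
Step 2: sold=4 (running total=8) -> [7 10 2 6]
Step 3: sold=4 (running total=12) -> [9 10 2 4]
Step 4: sold=4 (running total=16) -> [11 10 2 2]
Step 5: sold=2 (running total=18) -> [13 10 2 2]
Step 6: sold=2 (running total=20) -> [15 10 2 2]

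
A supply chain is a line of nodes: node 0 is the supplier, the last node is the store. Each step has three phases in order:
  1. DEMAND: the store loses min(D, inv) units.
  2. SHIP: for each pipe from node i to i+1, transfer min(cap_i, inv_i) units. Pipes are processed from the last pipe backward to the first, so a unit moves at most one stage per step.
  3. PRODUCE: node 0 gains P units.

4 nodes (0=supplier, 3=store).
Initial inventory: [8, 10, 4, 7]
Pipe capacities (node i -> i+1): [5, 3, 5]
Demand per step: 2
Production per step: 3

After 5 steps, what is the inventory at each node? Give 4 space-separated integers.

Step 1: demand=2,sold=2 ship[2->3]=4 ship[1->2]=3 ship[0->1]=5 prod=3 -> inv=[6 12 3 9]
Step 2: demand=2,sold=2 ship[2->3]=3 ship[1->2]=3 ship[0->1]=5 prod=3 -> inv=[4 14 3 10]
Step 3: demand=2,sold=2 ship[2->3]=3 ship[1->2]=3 ship[0->1]=4 prod=3 -> inv=[3 15 3 11]
Step 4: demand=2,sold=2 ship[2->3]=3 ship[1->2]=3 ship[0->1]=3 prod=3 -> inv=[3 15 3 12]
Step 5: demand=2,sold=2 ship[2->3]=3 ship[1->2]=3 ship[0->1]=3 prod=3 -> inv=[3 15 3 13]

3 15 3 13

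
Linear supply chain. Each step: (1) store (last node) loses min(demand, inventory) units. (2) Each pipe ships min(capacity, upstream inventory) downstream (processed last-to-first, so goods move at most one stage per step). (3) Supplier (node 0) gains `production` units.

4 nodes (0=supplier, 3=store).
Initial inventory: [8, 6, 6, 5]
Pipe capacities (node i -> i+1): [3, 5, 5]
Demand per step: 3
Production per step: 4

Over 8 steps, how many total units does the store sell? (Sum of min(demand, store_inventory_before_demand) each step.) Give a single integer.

Answer: 24

Derivation:
Step 1: sold=3 (running total=3) -> [9 4 6 7]
Step 2: sold=3 (running total=6) -> [10 3 5 9]
Step 3: sold=3 (running total=9) -> [11 3 3 11]
Step 4: sold=3 (running total=12) -> [12 3 3 11]
Step 5: sold=3 (running total=15) -> [13 3 3 11]
Step 6: sold=3 (running total=18) -> [14 3 3 11]
Step 7: sold=3 (running total=21) -> [15 3 3 11]
Step 8: sold=3 (running total=24) -> [16 3 3 11]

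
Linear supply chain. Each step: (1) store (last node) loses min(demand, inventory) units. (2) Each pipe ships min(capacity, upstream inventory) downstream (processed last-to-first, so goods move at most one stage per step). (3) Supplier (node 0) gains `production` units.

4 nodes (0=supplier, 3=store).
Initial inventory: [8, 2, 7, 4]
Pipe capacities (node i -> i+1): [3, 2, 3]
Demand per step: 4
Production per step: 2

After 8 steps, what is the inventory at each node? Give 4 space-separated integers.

Step 1: demand=4,sold=4 ship[2->3]=3 ship[1->2]=2 ship[0->1]=3 prod=2 -> inv=[7 3 6 3]
Step 2: demand=4,sold=3 ship[2->3]=3 ship[1->2]=2 ship[0->1]=3 prod=2 -> inv=[6 4 5 3]
Step 3: demand=4,sold=3 ship[2->3]=3 ship[1->2]=2 ship[0->1]=3 prod=2 -> inv=[5 5 4 3]
Step 4: demand=4,sold=3 ship[2->3]=3 ship[1->2]=2 ship[0->1]=3 prod=2 -> inv=[4 6 3 3]
Step 5: demand=4,sold=3 ship[2->3]=3 ship[1->2]=2 ship[0->1]=3 prod=2 -> inv=[3 7 2 3]
Step 6: demand=4,sold=3 ship[2->3]=2 ship[1->2]=2 ship[0->1]=3 prod=2 -> inv=[2 8 2 2]
Step 7: demand=4,sold=2 ship[2->3]=2 ship[1->2]=2 ship[0->1]=2 prod=2 -> inv=[2 8 2 2]
Step 8: demand=4,sold=2 ship[2->3]=2 ship[1->2]=2 ship[0->1]=2 prod=2 -> inv=[2 8 2 2]

2 8 2 2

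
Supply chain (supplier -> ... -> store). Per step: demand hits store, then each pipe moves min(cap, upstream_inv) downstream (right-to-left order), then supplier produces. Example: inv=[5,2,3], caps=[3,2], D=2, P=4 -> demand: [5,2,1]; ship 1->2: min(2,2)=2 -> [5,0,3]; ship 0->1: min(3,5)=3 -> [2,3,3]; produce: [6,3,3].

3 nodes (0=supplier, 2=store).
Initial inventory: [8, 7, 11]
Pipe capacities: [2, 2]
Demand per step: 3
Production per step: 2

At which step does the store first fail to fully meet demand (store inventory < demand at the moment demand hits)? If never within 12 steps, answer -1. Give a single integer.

Step 1: demand=3,sold=3 ship[1->2]=2 ship[0->1]=2 prod=2 -> [8 7 10]
Step 2: demand=3,sold=3 ship[1->2]=2 ship[0->1]=2 prod=2 -> [8 7 9]
Step 3: demand=3,sold=3 ship[1->2]=2 ship[0->1]=2 prod=2 -> [8 7 8]
Step 4: demand=3,sold=3 ship[1->2]=2 ship[0->1]=2 prod=2 -> [8 7 7]
Step 5: demand=3,sold=3 ship[1->2]=2 ship[0->1]=2 prod=2 -> [8 7 6]
Step 6: demand=3,sold=3 ship[1->2]=2 ship[0->1]=2 prod=2 -> [8 7 5]
Step 7: demand=3,sold=3 ship[1->2]=2 ship[0->1]=2 prod=2 -> [8 7 4]
Step 8: demand=3,sold=3 ship[1->2]=2 ship[0->1]=2 prod=2 -> [8 7 3]
Step 9: demand=3,sold=3 ship[1->2]=2 ship[0->1]=2 prod=2 -> [8 7 2]
Step 10: demand=3,sold=2 ship[1->2]=2 ship[0->1]=2 prod=2 -> [8 7 2]
Step 11: demand=3,sold=2 ship[1->2]=2 ship[0->1]=2 prod=2 -> [8 7 2]
Step 12: demand=3,sold=2 ship[1->2]=2 ship[0->1]=2 prod=2 -> [8 7 2]
First stockout at step 10

10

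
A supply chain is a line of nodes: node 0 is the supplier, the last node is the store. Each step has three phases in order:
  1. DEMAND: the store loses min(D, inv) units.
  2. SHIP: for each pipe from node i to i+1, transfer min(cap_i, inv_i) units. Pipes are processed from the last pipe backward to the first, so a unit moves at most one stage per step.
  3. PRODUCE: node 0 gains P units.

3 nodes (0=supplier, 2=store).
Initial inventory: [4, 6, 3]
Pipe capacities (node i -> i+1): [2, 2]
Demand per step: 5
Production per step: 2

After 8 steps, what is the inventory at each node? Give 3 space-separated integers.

Step 1: demand=5,sold=3 ship[1->2]=2 ship[0->1]=2 prod=2 -> inv=[4 6 2]
Step 2: demand=5,sold=2 ship[1->2]=2 ship[0->1]=2 prod=2 -> inv=[4 6 2]
Step 3: demand=5,sold=2 ship[1->2]=2 ship[0->1]=2 prod=2 -> inv=[4 6 2]
Step 4: demand=5,sold=2 ship[1->2]=2 ship[0->1]=2 prod=2 -> inv=[4 6 2]
Step 5: demand=5,sold=2 ship[1->2]=2 ship[0->1]=2 prod=2 -> inv=[4 6 2]
Step 6: demand=5,sold=2 ship[1->2]=2 ship[0->1]=2 prod=2 -> inv=[4 6 2]
Step 7: demand=5,sold=2 ship[1->2]=2 ship[0->1]=2 prod=2 -> inv=[4 6 2]
Step 8: demand=5,sold=2 ship[1->2]=2 ship[0->1]=2 prod=2 -> inv=[4 6 2]

4 6 2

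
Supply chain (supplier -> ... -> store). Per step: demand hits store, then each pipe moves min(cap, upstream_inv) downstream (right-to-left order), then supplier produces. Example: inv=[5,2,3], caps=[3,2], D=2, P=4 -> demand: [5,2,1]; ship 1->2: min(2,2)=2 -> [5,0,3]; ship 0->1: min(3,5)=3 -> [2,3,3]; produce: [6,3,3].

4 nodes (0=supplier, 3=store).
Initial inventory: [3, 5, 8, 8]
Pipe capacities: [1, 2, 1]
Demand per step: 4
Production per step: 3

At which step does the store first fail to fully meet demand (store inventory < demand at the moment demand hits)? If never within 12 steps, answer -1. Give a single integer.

Step 1: demand=4,sold=4 ship[2->3]=1 ship[1->2]=2 ship[0->1]=1 prod=3 -> [5 4 9 5]
Step 2: demand=4,sold=4 ship[2->3]=1 ship[1->2]=2 ship[0->1]=1 prod=3 -> [7 3 10 2]
Step 3: demand=4,sold=2 ship[2->3]=1 ship[1->2]=2 ship[0->1]=1 prod=3 -> [9 2 11 1]
Step 4: demand=4,sold=1 ship[2->3]=1 ship[1->2]=2 ship[0->1]=1 prod=3 -> [11 1 12 1]
Step 5: demand=4,sold=1 ship[2->3]=1 ship[1->2]=1 ship[0->1]=1 prod=3 -> [13 1 12 1]
Step 6: demand=4,sold=1 ship[2->3]=1 ship[1->2]=1 ship[0->1]=1 prod=3 -> [15 1 12 1]
Step 7: demand=4,sold=1 ship[2->3]=1 ship[1->2]=1 ship[0->1]=1 prod=3 -> [17 1 12 1]
Step 8: demand=4,sold=1 ship[2->3]=1 ship[1->2]=1 ship[0->1]=1 prod=3 -> [19 1 12 1]
Step 9: demand=4,sold=1 ship[2->3]=1 ship[1->2]=1 ship[0->1]=1 prod=3 -> [21 1 12 1]
Step 10: demand=4,sold=1 ship[2->3]=1 ship[1->2]=1 ship[0->1]=1 prod=3 -> [23 1 12 1]
Step 11: demand=4,sold=1 ship[2->3]=1 ship[1->2]=1 ship[0->1]=1 prod=3 -> [25 1 12 1]
Step 12: demand=4,sold=1 ship[2->3]=1 ship[1->2]=1 ship[0->1]=1 prod=3 -> [27 1 12 1]
First stockout at step 3

3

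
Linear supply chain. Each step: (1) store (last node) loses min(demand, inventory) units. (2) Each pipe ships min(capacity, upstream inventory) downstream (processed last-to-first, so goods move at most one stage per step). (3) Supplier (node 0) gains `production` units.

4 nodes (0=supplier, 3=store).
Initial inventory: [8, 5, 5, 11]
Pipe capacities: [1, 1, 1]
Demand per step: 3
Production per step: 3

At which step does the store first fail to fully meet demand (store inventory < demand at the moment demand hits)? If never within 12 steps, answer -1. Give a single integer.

Step 1: demand=3,sold=3 ship[2->3]=1 ship[1->2]=1 ship[0->1]=1 prod=3 -> [10 5 5 9]
Step 2: demand=3,sold=3 ship[2->3]=1 ship[1->2]=1 ship[0->1]=1 prod=3 -> [12 5 5 7]
Step 3: demand=3,sold=3 ship[2->3]=1 ship[1->2]=1 ship[0->1]=1 prod=3 -> [14 5 5 5]
Step 4: demand=3,sold=3 ship[2->3]=1 ship[1->2]=1 ship[0->1]=1 prod=3 -> [16 5 5 3]
Step 5: demand=3,sold=3 ship[2->3]=1 ship[1->2]=1 ship[0->1]=1 prod=3 -> [18 5 5 1]
Step 6: demand=3,sold=1 ship[2->3]=1 ship[1->2]=1 ship[0->1]=1 prod=3 -> [20 5 5 1]
Step 7: demand=3,sold=1 ship[2->3]=1 ship[1->2]=1 ship[0->1]=1 prod=3 -> [22 5 5 1]
Step 8: demand=3,sold=1 ship[2->3]=1 ship[1->2]=1 ship[0->1]=1 prod=3 -> [24 5 5 1]
Step 9: demand=3,sold=1 ship[2->3]=1 ship[1->2]=1 ship[0->1]=1 prod=3 -> [26 5 5 1]
Step 10: demand=3,sold=1 ship[2->3]=1 ship[1->2]=1 ship[0->1]=1 prod=3 -> [28 5 5 1]
Step 11: demand=3,sold=1 ship[2->3]=1 ship[1->2]=1 ship[0->1]=1 prod=3 -> [30 5 5 1]
Step 12: demand=3,sold=1 ship[2->3]=1 ship[1->2]=1 ship[0->1]=1 prod=3 -> [32 5 5 1]
First stockout at step 6

6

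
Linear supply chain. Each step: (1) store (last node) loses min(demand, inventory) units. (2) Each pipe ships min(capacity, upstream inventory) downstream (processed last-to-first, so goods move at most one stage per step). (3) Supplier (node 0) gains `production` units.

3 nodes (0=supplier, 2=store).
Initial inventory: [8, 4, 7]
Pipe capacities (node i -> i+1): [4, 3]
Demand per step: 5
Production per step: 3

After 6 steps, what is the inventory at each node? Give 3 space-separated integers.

Step 1: demand=5,sold=5 ship[1->2]=3 ship[0->1]=4 prod=3 -> inv=[7 5 5]
Step 2: demand=5,sold=5 ship[1->2]=3 ship[0->1]=4 prod=3 -> inv=[6 6 3]
Step 3: demand=5,sold=3 ship[1->2]=3 ship[0->1]=4 prod=3 -> inv=[5 7 3]
Step 4: demand=5,sold=3 ship[1->2]=3 ship[0->1]=4 prod=3 -> inv=[4 8 3]
Step 5: demand=5,sold=3 ship[1->2]=3 ship[0->1]=4 prod=3 -> inv=[3 9 3]
Step 6: demand=5,sold=3 ship[1->2]=3 ship[0->1]=3 prod=3 -> inv=[3 9 3]

3 9 3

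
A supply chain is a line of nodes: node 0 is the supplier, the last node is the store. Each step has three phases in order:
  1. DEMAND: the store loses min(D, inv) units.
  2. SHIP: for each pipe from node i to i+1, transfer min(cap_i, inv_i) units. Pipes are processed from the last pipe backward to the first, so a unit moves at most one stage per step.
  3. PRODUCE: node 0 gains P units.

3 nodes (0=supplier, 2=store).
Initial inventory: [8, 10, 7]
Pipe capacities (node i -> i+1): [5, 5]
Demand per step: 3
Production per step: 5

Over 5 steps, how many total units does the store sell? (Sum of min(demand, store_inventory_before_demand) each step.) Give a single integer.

Step 1: sold=3 (running total=3) -> [8 10 9]
Step 2: sold=3 (running total=6) -> [8 10 11]
Step 3: sold=3 (running total=9) -> [8 10 13]
Step 4: sold=3 (running total=12) -> [8 10 15]
Step 5: sold=3 (running total=15) -> [8 10 17]

Answer: 15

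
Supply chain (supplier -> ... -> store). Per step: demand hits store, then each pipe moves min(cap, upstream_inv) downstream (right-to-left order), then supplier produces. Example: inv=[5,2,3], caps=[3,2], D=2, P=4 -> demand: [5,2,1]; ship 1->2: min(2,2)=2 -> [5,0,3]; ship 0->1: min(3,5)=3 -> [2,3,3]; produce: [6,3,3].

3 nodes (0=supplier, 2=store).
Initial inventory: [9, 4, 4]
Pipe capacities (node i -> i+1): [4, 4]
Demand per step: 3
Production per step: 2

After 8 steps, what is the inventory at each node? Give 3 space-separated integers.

Step 1: demand=3,sold=3 ship[1->2]=4 ship[0->1]=4 prod=2 -> inv=[7 4 5]
Step 2: demand=3,sold=3 ship[1->2]=4 ship[0->1]=4 prod=2 -> inv=[5 4 6]
Step 3: demand=3,sold=3 ship[1->2]=4 ship[0->1]=4 prod=2 -> inv=[3 4 7]
Step 4: demand=3,sold=3 ship[1->2]=4 ship[0->1]=3 prod=2 -> inv=[2 3 8]
Step 5: demand=3,sold=3 ship[1->2]=3 ship[0->1]=2 prod=2 -> inv=[2 2 8]
Step 6: demand=3,sold=3 ship[1->2]=2 ship[0->1]=2 prod=2 -> inv=[2 2 7]
Step 7: demand=3,sold=3 ship[1->2]=2 ship[0->1]=2 prod=2 -> inv=[2 2 6]
Step 8: demand=3,sold=3 ship[1->2]=2 ship[0->1]=2 prod=2 -> inv=[2 2 5]

2 2 5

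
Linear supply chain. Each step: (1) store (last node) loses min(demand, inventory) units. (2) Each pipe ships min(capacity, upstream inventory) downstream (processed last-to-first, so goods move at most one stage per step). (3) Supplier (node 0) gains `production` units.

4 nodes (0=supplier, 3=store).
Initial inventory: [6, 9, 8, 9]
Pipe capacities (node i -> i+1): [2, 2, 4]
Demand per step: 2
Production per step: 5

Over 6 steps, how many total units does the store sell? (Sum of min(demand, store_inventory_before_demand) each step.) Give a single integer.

Answer: 12

Derivation:
Step 1: sold=2 (running total=2) -> [9 9 6 11]
Step 2: sold=2 (running total=4) -> [12 9 4 13]
Step 3: sold=2 (running total=6) -> [15 9 2 15]
Step 4: sold=2 (running total=8) -> [18 9 2 15]
Step 5: sold=2 (running total=10) -> [21 9 2 15]
Step 6: sold=2 (running total=12) -> [24 9 2 15]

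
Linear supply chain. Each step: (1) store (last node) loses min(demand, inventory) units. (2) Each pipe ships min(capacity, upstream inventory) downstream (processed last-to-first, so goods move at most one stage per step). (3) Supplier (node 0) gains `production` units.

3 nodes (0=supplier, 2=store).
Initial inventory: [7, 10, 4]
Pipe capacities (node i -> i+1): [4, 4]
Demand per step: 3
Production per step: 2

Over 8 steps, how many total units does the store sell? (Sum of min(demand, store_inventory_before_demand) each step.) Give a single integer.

Step 1: sold=3 (running total=3) -> [5 10 5]
Step 2: sold=3 (running total=6) -> [3 10 6]
Step 3: sold=3 (running total=9) -> [2 9 7]
Step 4: sold=3 (running total=12) -> [2 7 8]
Step 5: sold=3 (running total=15) -> [2 5 9]
Step 6: sold=3 (running total=18) -> [2 3 10]
Step 7: sold=3 (running total=21) -> [2 2 10]
Step 8: sold=3 (running total=24) -> [2 2 9]

Answer: 24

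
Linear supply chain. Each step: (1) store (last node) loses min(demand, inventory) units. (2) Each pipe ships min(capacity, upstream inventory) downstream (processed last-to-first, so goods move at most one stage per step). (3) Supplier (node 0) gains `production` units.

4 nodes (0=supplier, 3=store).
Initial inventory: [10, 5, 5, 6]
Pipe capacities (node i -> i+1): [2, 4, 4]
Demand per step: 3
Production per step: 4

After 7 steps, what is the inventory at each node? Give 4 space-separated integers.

Step 1: demand=3,sold=3 ship[2->3]=4 ship[1->2]=4 ship[0->1]=2 prod=4 -> inv=[12 3 5 7]
Step 2: demand=3,sold=3 ship[2->3]=4 ship[1->2]=3 ship[0->1]=2 prod=4 -> inv=[14 2 4 8]
Step 3: demand=3,sold=3 ship[2->3]=4 ship[1->2]=2 ship[0->1]=2 prod=4 -> inv=[16 2 2 9]
Step 4: demand=3,sold=3 ship[2->3]=2 ship[1->2]=2 ship[0->1]=2 prod=4 -> inv=[18 2 2 8]
Step 5: demand=3,sold=3 ship[2->3]=2 ship[1->2]=2 ship[0->1]=2 prod=4 -> inv=[20 2 2 7]
Step 6: demand=3,sold=3 ship[2->3]=2 ship[1->2]=2 ship[0->1]=2 prod=4 -> inv=[22 2 2 6]
Step 7: demand=3,sold=3 ship[2->3]=2 ship[1->2]=2 ship[0->1]=2 prod=4 -> inv=[24 2 2 5]

24 2 2 5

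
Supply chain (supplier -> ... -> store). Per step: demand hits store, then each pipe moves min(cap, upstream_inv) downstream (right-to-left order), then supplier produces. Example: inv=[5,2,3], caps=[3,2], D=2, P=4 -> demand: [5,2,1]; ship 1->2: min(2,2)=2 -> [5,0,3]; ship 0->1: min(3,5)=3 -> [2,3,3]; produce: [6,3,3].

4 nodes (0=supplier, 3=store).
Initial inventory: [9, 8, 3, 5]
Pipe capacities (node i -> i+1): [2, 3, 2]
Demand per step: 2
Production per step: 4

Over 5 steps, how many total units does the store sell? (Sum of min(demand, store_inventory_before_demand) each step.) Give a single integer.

Step 1: sold=2 (running total=2) -> [11 7 4 5]
Step 2: sold=2 (running total=4) -> [13 6 5 5]
Step 3: sold=2 (running total=6) -> [15 5 6 5]
Step 4: sold=2 (running total=8) -> [17 4 7 5]
Step 5: sold=2 (running total=10) -> [19 3 8 5]

Answer: 10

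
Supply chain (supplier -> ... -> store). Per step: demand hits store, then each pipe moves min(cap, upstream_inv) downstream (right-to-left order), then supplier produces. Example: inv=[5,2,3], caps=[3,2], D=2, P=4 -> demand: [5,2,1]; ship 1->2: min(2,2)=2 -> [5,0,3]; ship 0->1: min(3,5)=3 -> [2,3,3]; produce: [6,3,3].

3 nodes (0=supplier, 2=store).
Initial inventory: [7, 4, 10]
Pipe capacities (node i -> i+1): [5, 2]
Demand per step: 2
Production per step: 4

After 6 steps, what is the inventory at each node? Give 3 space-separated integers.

Step 1: demand=2,sold=2 ship[1->2]=2 ship[0->1]=5 prod=4 -> inv=[6 7 10]
Step 2: demand=2,sold=2 ship[1->2]=2 ship[0->1]=5 prod=4 -> inv=[5 10 10]
Step 3: demand=2,sold=2 ship[1->2]=2 ship[0->1]=5 prod=4 -> inv=[4 13 10]
Step 4: demand=2,sold=2 ship[1->2]=2 ship[0->1]=4 prod=4 -> inv=[4 15 10]
Step 5: demand=2,sold=2 ship[1->2]=2 ship[0->1]=4 prod=4 -> inv=[4 17 10]
Step 6: demand=2,sold=2 ship[1->2]=2 ship[0->1]=4 prod=4 -> inv=[4 19 10]

4 19 10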